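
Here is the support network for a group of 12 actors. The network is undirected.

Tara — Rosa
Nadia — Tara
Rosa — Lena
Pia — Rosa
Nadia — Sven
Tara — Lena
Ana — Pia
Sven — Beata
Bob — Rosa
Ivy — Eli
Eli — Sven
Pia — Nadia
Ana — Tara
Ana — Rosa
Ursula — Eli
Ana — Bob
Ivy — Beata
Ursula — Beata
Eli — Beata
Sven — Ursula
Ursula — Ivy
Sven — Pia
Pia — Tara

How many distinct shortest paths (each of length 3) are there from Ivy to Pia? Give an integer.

3

The shortest distance is 3. The length-3 paths are: Ivy–Beata–Sven–Pia; Ivy–Eli–Sven–Pia; Ivy–Ursula–Sven–Pia.
That gives 3 distinct shortest paths.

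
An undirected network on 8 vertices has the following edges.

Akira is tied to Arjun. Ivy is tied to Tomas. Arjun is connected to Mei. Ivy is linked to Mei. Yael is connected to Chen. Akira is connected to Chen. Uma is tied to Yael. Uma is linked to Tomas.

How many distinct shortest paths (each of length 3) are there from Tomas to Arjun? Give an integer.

The shortest distance is 3, and the only length-3 path is Tomas–Ivy–Mei–Arjun. So there is exactly 1 shortest path.

1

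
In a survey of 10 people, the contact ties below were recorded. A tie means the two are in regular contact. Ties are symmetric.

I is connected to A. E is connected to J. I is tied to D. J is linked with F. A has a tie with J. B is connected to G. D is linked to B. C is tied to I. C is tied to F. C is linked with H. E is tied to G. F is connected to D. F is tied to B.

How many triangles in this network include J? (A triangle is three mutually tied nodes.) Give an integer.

0

J's neighbors are A, E, and F, but none of them are tied to each other, so no triangle contains J.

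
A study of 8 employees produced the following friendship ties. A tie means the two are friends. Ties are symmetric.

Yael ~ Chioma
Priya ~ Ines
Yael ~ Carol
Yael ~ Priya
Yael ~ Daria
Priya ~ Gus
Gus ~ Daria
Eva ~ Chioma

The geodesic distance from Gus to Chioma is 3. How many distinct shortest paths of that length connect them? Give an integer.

2

The shortest distance is 3. The length-3 paths are: Gus–Priya–Yael–Chioma; Gus–Daria–Yael–Chioma.
That gives 2 distinct shortest paths.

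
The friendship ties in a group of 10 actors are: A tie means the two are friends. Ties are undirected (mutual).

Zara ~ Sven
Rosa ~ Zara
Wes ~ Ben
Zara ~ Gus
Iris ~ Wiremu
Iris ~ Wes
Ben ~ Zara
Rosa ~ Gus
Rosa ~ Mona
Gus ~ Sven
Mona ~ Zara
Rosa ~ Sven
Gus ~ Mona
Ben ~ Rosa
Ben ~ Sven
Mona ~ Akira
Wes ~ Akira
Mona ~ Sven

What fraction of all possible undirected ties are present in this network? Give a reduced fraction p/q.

2/5

There are 18 edges and 10 nodes, so the maximum possible is C(10,2) = 45.
Density = 18/45 = 2/5.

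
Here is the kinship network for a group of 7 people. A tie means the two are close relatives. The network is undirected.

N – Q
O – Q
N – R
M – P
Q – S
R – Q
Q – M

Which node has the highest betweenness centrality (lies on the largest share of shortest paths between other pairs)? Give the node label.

Q

Unnormalized betweenness of each node: M:5, N:0, O:0, P:0, Q:13, R:0, S:0.
Q has the largest value, 13, making it the main broker — the node through which the most shortest paths run.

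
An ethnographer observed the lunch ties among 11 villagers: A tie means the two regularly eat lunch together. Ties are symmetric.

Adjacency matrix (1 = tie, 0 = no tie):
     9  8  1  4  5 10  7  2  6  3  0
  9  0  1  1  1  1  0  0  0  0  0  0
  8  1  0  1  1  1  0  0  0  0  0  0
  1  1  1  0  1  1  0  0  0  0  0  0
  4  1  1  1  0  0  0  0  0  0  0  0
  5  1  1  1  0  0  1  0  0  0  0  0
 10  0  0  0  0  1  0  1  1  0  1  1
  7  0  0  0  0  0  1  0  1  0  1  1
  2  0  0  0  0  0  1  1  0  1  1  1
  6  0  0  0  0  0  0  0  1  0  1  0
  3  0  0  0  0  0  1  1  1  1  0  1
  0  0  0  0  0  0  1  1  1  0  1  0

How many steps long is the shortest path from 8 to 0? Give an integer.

One shortest route is 8 – 5 – 10 – 0, which uses 3 edges, and at distance 2 from 8 we only reach {10}, which does not include 0. So d(8,0) = 3.

3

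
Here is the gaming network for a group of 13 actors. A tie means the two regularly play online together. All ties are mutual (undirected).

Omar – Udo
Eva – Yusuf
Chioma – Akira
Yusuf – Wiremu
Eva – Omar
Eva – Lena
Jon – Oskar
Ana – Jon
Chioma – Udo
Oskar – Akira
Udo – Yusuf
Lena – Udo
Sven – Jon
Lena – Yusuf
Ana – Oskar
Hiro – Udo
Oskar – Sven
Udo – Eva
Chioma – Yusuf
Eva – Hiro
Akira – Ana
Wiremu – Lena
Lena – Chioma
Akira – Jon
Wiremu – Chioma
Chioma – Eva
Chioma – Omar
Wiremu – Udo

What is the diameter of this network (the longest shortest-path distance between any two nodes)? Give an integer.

Eccentricity of each node (its greatest distance to any other): Akira:3, Ana:4, Chioma:3, Eva:4, Hiro:5, Jon:4, Lena:4, Omar:4, Oskar:4, Sven:5, Udo:4, Wiremu:4, Yusuf:4.
The maximum eccentricity is 5, realized for instance by the pair Hiro–Sven via Hiro – Udo – Chioma – Akira – Oskar – Sven. So the diameter is 5.

5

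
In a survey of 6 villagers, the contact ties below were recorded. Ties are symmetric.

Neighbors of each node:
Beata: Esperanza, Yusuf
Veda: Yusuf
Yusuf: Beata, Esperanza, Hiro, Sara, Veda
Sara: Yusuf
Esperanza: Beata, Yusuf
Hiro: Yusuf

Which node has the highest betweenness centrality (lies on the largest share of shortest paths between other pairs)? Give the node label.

Yusuf

Unnormalized betweenness of each node: Beata:0, Esperanza:0, Hiro:0, Sara:0, Veda:0, Yusuf:9.
Yusuf has the largest value, 9, making it the main broker — the node through which the most shortest paths run.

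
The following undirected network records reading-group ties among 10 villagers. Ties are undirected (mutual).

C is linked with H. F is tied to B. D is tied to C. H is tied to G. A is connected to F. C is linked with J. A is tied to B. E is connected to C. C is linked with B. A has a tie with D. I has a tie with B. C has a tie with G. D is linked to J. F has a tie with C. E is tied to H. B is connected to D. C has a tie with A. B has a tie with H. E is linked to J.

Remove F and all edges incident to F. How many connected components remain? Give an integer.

F's neighbors (A, B, and C) remain reachable from one another through other ties, so the rest of the network stays in one piece.

1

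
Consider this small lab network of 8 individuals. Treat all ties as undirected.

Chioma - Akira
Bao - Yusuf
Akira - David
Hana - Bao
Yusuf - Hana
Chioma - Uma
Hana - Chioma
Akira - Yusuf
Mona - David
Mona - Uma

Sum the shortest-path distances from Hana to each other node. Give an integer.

Distances from Hana: Akira:2, Bao:1, Chioma:1, David:3, Mona:3, Uma:2, Yusuf:1.
Sum = 2 + 1 + 1 + 3 + 3 + 2 + 1 = 13.

13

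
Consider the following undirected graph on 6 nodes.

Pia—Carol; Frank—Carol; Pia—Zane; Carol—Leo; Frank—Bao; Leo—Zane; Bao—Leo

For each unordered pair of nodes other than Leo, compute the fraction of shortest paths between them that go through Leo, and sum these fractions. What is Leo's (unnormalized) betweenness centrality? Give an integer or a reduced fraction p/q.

10/3

Pairs whose geodesics pass through Leo — Zane–Carol: 1/2; Zane–Frank: 2/3; Zane–Bao: 1; Pia–Bao: 2/3; Carol–Bao: 1/2.
All other pairs contribute 0.
Summing the contributions gives betweenness(Leo) = 10/3.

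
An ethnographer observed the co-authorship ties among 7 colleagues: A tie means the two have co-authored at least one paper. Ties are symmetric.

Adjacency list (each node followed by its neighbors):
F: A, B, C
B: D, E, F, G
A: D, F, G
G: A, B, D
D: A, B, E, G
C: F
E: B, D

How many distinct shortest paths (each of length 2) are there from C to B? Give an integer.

The shortest distance is 2, and the only length-2 path is C–F–B. So there is exactly 1 shortest path.

1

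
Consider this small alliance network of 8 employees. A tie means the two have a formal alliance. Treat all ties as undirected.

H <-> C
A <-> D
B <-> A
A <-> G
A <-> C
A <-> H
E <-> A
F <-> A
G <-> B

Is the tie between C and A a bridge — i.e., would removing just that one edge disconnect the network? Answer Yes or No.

No

Even without that edge, C still reaches A via C – H – A, so the network stays connected. Not a bridge.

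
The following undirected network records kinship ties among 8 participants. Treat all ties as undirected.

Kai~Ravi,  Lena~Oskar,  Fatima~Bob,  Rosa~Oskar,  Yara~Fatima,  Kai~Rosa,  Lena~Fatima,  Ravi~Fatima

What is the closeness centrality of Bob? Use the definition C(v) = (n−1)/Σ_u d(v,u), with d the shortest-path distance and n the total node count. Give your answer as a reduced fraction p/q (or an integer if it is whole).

7/17

Distances from Bob: Fatima:1, Kai:3, Lena:2, Oskar:3, Ravi:2, Rosa:4, Yara:2. Sum = 17.
n = 8, so closeness = 7/17.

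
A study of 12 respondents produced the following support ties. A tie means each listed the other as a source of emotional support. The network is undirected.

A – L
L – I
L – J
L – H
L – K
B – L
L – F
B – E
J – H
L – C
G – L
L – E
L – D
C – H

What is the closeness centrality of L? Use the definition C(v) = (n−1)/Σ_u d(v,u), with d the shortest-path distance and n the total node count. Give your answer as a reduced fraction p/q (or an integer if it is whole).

Distances from L: A:1, B:1, C:1, D:1, E:1, F:1, G:1, H:1, I:1, J:1, K:1. Sum = 11.
n = 12, so closeness = 11/11 = 1.

1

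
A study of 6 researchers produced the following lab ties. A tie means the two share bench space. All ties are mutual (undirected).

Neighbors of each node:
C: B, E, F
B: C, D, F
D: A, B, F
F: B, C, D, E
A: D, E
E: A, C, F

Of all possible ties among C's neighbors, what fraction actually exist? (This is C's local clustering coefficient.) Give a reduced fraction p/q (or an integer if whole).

2/3

C's neighbors: B, E, and F (k = 3).
Possible neighbor pairs: C(3,2) = 3. Edges among them: B–F, E–F → e = 2.
Clustering(C) = 2/3.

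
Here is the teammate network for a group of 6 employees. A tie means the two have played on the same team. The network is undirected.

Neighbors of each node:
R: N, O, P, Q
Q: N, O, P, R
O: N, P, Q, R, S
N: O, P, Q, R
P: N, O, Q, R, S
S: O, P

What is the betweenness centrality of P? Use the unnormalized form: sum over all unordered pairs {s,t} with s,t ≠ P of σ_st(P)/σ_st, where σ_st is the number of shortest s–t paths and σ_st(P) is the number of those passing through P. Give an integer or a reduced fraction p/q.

Pairs whose geodesics pass through P — R–S: 1/2; Q–S: 1/2; N–S: 1/2.
All other pairs contribute 0.
Summing the contributions gives betweenness(P) = 3/2.

3/2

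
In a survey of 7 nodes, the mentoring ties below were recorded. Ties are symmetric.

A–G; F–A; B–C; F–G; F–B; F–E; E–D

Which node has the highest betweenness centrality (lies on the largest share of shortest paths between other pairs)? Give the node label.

F

Unnormalized betweenness of each node: A:0, B:5, C:0, D:0, E:5, F:12, G:0.
F has the largest value, 12, making it the main broker — the node through which the most shortest paths run.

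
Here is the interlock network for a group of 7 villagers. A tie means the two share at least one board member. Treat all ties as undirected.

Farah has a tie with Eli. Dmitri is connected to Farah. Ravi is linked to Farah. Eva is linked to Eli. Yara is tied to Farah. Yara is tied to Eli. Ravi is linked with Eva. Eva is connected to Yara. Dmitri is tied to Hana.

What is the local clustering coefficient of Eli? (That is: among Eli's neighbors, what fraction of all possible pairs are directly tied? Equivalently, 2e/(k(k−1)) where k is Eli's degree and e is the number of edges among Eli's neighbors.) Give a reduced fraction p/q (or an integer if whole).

2/3

Eli's neighbors: Eva, Farah, and Yara (k = 3).
Possible neighbor pairs: C(3,2) = 3. Edges among them: Eva–Yara, Farah–Yara → e = 2.
Clustering(Eli) = 2/3.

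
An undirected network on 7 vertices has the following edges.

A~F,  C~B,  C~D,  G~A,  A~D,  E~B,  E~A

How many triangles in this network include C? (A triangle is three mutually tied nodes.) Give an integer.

C's neighbors are B and D, but none of them are tied to each other, so no triangle contains C.

0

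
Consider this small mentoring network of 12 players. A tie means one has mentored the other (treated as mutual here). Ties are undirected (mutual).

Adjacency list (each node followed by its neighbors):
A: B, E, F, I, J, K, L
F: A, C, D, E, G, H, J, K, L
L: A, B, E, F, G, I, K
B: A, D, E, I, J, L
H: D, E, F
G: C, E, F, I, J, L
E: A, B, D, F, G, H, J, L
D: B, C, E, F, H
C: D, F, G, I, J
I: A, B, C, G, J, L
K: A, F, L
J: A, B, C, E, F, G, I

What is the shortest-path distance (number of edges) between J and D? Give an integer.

2

One shortest route is J – E – D, which uses 2 edges, and J and D are not directly tied, so nothing shorter exists. So d(J,D) = 2.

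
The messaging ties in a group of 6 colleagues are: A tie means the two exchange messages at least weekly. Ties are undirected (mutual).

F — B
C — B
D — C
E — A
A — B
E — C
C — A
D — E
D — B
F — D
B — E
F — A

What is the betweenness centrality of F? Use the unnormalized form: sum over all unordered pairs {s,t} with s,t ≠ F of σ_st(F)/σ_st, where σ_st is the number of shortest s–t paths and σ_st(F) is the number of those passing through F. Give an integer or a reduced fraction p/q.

Pairs whose geodesics pass through F — D–A: 1/4.
All other pairs contribute 0.
Summing the contributions gives betweenness(F) = 1/4.

1/4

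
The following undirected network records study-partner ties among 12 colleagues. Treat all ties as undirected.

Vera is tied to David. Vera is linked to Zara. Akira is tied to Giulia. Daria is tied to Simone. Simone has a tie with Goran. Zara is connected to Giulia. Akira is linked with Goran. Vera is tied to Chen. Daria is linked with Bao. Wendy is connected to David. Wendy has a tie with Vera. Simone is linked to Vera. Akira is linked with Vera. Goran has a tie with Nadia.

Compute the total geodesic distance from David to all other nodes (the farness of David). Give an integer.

Distances from David: Akira:2, Bao:4, Chen:2, Daria:3, Giulia:3, Goran:3, Nadia:4, Simone:2, Vera:1, Wendy:1, Zara:2.
Sum = 2 + 4 + 2 + 3 + 3 + 3 + 4 + 2 + 1 + 1 + 2 = 27.

27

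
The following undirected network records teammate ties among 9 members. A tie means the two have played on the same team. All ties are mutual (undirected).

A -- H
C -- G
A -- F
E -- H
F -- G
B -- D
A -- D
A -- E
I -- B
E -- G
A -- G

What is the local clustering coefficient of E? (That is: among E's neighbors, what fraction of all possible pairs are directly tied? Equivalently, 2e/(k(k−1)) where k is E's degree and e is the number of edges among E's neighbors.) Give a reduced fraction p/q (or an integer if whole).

E's neighbors: A, G, and H (k = 3).
Possible neighbor pairs: C(3,2) = 3. Edges among them: A–G, A–H → e = 2.
Clustering(E) = 2/3.

2/3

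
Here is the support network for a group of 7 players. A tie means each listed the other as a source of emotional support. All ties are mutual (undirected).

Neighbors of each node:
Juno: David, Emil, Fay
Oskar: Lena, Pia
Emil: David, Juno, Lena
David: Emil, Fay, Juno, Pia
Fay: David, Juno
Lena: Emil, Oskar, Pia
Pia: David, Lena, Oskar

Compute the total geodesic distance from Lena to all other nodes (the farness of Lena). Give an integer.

10

Distances from Lena: David:2, Emil:1, Fay:3, Juno:2, Oskar:1, Pia:1.
Sum = 2 + 1 + 3 + 2 + 1 + 1 = 10.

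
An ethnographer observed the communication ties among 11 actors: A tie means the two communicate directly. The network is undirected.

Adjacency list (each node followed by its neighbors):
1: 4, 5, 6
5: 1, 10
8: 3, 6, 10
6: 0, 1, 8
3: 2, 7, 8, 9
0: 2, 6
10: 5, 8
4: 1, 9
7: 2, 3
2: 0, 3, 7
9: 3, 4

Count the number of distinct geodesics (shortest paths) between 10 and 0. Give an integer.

The shortest distance is 3, and the only length-3 path is 10–8–6–0. So there is exactly 1 shortest path.

1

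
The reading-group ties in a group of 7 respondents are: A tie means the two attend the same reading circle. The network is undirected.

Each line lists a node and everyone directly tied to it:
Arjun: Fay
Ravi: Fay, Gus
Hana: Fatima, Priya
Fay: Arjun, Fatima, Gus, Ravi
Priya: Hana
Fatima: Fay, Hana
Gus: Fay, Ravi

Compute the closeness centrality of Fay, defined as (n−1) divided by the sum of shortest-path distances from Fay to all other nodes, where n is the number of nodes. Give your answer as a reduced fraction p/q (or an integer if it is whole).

2/3

Distances from Fay: Arjun:1, Fatima:1, Gus:1, Hana:2, Priya:3, Ravi:1. Sum = 9.
n = 7, so closeness = 6/9 = 2/3.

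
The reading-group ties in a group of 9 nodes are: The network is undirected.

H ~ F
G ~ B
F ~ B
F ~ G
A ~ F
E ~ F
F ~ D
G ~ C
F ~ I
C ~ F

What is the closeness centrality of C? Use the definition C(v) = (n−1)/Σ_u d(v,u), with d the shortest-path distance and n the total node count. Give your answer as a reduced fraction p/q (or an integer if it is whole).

4/7

Distances from C: A:2, B:2, D:2, E:2, F:1, G:1, H:2, I:2. Sum = 14.
n = 9, so closeness = 8/14 = 4/7.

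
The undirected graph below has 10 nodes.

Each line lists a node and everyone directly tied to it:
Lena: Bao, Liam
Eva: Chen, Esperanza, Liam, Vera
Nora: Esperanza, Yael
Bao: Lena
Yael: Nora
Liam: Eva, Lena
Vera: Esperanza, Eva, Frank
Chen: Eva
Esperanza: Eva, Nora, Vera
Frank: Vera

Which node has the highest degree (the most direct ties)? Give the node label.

Eva

Degrees — Bao:1, Chen:1, Esperanza:3, Eva:4, Frank:1, Lena:2, Liam:2, Nora:2, Vera:3, Yael:1.
The maximum is 4, attained only by Eva.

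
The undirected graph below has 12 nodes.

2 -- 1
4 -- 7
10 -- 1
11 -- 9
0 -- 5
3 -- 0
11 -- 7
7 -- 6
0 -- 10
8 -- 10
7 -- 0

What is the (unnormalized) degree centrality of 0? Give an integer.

4

0 is directly tied to 3, 5, 7, and 10. That is 4 neighbors, so the degree of 0 is 4.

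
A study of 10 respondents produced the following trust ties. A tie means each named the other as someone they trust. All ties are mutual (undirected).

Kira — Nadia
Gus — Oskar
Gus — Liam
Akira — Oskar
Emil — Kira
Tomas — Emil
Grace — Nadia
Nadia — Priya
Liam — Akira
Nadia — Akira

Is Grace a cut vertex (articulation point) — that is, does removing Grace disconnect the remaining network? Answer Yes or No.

No

Even without Grace, every remaining node can still reach every other (the residual graph is connected), so Grace is not a cut vertex.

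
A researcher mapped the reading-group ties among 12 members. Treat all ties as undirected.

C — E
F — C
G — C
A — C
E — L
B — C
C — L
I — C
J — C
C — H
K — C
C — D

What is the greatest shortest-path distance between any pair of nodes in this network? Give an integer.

2

Eccentricity of each node (its greatest distance to any other): A:2, B:2, C:1, D:2, E:2, F:2, G:2, H:2, I:2, J:2, K:2, L:2.
The maximum eccentricity is 2, realized for instance by the pair K–J via K – C – J. So the diameter is 2.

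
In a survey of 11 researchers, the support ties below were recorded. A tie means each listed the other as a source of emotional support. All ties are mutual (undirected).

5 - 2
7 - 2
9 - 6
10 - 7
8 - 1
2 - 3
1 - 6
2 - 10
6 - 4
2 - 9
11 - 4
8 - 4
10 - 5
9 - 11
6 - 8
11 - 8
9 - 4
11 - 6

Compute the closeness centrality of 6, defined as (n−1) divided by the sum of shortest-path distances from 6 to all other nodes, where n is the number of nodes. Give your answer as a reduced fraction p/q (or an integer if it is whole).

Distances from 6: 1:1, 2:2, 3:3, 4:1, 5:3, 7:3, 8:1, 9:1, 10:3, 11:1. Sum = 19.
n = 11, so closeness = 10/19.

10/19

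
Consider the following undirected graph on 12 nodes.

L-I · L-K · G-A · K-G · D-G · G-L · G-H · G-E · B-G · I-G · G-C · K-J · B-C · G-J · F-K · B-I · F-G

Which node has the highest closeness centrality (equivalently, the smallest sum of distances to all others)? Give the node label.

Farness (sum of distances to all others) for each node — A:21, B:19, C:20, D:21, E:21, F:20, G:11, H:21, I:19, J:20, K:18, L:19.
The smallest farness is 11, for G, so G has the highest closeness.

G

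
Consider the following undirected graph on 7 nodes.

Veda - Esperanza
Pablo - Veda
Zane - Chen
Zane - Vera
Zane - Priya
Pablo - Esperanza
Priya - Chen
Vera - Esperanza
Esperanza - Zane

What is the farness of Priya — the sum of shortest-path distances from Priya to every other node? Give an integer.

Distances from Priya: Chen:1, Esperanza:2, Pablo:3, Veda:3, Vera:2, Zane:1.
Sum = 1 + 2 + 3 + 3 + 2 + 1 = 12.

12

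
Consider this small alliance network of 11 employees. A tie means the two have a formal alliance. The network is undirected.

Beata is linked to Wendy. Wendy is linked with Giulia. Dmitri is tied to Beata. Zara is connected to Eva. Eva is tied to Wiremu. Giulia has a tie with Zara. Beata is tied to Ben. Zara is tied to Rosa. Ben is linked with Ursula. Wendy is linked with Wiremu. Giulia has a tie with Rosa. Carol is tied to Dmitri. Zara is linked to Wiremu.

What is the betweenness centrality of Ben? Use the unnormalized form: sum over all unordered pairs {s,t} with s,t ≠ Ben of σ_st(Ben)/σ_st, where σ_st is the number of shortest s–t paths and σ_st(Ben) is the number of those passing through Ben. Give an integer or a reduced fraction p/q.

Pairs whose geodesics pass through Ben — Ursula–Carol: 1; Ursula–Giulia: 1; Ursula–Beata: 1; Ursula–Zara: 2/2; Ursula–Rosa: 1; Ursula–Eva: 1; Ursula–Wiremu: 1; Ursula–Dmitri: 1; Ursula–Wendy: 1.
All other pairs contribute 0.
Summing the contributions gives betweenness(Ben) = 9.

9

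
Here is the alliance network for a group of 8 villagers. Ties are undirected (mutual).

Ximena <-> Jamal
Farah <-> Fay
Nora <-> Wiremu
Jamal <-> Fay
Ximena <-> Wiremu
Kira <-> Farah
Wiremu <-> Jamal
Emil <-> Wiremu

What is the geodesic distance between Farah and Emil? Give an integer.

4

One shortest route is Farah – Fay – Jamal – Wiremu – Emil, which uses 4 edges, and at distance 3 from Farah we only reach {Wiremu, Ximena}, which does not include Emil. So d(Farah,Emil) = 4.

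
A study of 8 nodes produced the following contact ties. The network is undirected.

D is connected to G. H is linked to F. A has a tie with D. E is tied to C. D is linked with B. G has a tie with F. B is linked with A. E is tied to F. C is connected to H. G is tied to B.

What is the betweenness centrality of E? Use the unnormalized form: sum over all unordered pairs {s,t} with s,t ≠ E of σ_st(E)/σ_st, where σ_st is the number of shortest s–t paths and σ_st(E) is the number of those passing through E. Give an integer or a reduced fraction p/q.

5/2

Pairs whose geodesics pass through E — C–F: 1/2; C–D: 1/2; C–B: 1/2; C–G: 1/2; C–A: 2/4.
All other pairs contribute 0.
Summing the contributions gives betweenness(E) = 5/2.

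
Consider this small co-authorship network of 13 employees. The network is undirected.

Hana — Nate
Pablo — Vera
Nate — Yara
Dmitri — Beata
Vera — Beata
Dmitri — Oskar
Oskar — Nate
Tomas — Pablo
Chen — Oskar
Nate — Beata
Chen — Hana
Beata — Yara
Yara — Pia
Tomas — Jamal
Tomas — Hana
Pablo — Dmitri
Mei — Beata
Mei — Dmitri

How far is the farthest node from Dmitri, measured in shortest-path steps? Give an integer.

Distances from Dmitri: Beata:1, Chen:2, Hana:3, Jamal:3, Mei:1, Nate:2, Oskar:1, Pablo:1, Pia:3, Tomas:2, Vera:2, Yara:2.
The largest is 3 (to Hana, Pia, and Jamal), so the eccentricity of Dmitri is 3.

3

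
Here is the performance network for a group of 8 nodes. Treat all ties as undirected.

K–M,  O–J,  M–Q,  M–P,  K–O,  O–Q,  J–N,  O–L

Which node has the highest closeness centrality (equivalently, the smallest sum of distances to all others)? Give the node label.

O

Farness (sum of distances to all others) for each node — J:15, K:13, L:17, M:15, N:21, O:11, P:21, Q:13.
The smallest farness is 11, for O, so O has the highest closeness.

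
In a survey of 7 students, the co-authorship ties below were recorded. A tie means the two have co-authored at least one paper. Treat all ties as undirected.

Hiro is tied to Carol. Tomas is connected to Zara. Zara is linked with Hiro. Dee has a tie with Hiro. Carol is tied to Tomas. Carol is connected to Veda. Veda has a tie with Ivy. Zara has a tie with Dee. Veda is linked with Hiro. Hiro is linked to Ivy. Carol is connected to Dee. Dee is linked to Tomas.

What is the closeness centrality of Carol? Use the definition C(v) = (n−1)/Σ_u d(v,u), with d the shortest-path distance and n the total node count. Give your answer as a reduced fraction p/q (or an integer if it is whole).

3/4

Distances from Carol: Dee:1, Hiro:1, Ivy:2, Tomas:1, Veda:1, Zara:2. Sum = 8.
n = 7, so closeness = 6/8 = 3/4.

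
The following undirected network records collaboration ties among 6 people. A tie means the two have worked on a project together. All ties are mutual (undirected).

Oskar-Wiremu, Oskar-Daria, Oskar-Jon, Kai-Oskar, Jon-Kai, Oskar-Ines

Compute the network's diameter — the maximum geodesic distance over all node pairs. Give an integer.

2

Eccentricity of each node (its greatest distance to any other): Daria:2, Ines:2, Jon:2, Kai:2, Oskar:1, Wiremu:2.
The maximum eccentricity is 2, realized for instance by the pair Wiremu–Kai via Wiremu – Oskar – Kai. So the diameter is 2.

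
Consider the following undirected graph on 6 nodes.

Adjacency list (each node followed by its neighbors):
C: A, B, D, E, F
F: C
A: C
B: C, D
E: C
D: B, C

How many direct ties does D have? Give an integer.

D is directly tied to B and C. That is 2 neighbors, so the degree of D is 2.

2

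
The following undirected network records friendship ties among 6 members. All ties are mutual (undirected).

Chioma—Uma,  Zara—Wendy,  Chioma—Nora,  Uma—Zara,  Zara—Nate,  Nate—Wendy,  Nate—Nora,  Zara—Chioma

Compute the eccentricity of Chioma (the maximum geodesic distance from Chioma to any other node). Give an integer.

Distances from Chioma: Nate:2, Nora:1, Uma:1, Wendy:2, Zara:1.
The largest is 2 (to Nate and Wendy), so the eccentricity of Chioma is 2.

2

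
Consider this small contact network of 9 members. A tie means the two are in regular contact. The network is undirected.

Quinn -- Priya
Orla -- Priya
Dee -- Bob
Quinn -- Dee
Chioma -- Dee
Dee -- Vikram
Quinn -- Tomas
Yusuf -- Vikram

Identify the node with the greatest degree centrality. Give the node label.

Degrees — Bob:1, Chioma:1, Dee:4, Orla:1, Priya:2, Quinn:3, Tomas:1, Vikram:2, Yusuf:1.
The maximum is 4, attained only by Dee.

Dee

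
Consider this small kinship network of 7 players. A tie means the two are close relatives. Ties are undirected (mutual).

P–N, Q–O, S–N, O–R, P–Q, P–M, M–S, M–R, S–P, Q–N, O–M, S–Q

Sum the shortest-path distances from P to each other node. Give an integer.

8

Distances from P: M:1, N:1, O:2, Q:1, R:2, S:1.
Sum = 1 + 1 + 2 + 1 + 2 + 1 = 8.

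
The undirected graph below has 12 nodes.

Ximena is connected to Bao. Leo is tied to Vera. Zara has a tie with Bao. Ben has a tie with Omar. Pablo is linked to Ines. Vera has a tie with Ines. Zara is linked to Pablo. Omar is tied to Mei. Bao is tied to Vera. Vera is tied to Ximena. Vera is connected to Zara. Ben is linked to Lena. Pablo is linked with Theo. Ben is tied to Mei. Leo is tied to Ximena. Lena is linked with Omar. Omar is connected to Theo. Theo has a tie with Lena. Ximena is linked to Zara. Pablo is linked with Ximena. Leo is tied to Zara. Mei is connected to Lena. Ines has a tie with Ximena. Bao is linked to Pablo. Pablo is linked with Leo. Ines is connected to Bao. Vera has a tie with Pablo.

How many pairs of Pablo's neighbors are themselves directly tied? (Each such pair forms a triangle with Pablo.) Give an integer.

Pablo's neighbors: Bao, Ines, Leo, Theo, Vera, Ximena, and Zara.
Neighbor pairs that are themselves tied: Pablo–Bao–Ines; Pablo–Bao–Vera; Pablo–Bao–Ximena; Pablo–Bao–Zara; Pablo–Ines–Vera; Pablo–Ines–Ximena; Pablo–Leo–Vera; Pablo–Leo–Ximena; Pablo–Leo–Zara; Pablo–Vera–Ximena; Pablo–Vera–Zara; Pablo–Ximena–Zara. Each forms one triangle with Pablo, for 12 in total.

12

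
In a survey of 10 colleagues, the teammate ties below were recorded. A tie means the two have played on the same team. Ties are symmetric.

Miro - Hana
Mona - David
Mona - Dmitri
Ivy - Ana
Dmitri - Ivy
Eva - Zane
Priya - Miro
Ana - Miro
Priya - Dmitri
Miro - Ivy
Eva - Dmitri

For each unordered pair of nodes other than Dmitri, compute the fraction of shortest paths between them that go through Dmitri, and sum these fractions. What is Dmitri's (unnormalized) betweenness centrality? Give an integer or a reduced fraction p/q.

Pairs whose geodesics pass through Dmitri — David–Hana: 2/2; David–Zane: 1; David–Ivy: 1; David–Eva: 1; David–Miro: 2/2; David–Ana: 1; David–Priya: 1; Mona–Hana: 2/2; Mona–Zane: 1; Mona–Ivy: 1; Mona–Eva: 1; Mona–Miro: 2/2; Mona–Ana: 1; Mona–Priya: 1 … (+11 more pairs).
All other pairs contribute 0.
Summing the contributions gives betweenness(Dmitri) = 49/2.

49/2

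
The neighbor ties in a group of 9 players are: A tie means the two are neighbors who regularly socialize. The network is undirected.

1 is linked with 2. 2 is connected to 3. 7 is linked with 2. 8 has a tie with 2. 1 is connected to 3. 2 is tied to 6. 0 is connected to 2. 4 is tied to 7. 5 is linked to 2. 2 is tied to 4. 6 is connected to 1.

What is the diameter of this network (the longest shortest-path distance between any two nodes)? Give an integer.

Eccentricity of each node (its greatest distance to any other): 0:2, 1:2, 2:1, 3:2, 4:2, 5:2, 6:2, 7:2, 8:2.
The maximum eccentricity is 2, realized for instance by the pair 5–1 via 5 – 2 – 1. So the diameter is 2.

2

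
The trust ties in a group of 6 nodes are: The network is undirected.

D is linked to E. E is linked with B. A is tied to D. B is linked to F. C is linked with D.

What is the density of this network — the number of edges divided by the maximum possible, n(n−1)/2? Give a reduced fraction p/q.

1/3

There are 5 edges and 6 nodes, so the maximum possible is C(6,2) = 15.
Density = 5/15 = 1/3.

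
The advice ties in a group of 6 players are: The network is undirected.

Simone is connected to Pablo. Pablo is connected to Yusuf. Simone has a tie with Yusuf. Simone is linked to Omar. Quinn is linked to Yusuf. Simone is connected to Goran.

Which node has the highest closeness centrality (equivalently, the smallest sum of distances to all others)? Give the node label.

Simone

Farness (sum of distances to all others) for each node — Goran:10, Omar:10, Pablo:8, Quinn:11, Simone:6, Yusuf:7.
The smallest farness is 6, for Simone, so Simone has the highest closeness.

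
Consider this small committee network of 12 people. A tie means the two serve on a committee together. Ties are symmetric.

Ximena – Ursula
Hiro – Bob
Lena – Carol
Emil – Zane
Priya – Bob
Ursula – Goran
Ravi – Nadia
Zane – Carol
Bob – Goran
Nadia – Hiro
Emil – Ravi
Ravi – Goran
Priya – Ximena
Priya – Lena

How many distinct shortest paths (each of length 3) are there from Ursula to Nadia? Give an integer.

1

The shortest distance is 3, and the only length-3 path is Ursula–Goran–Ravi–Nadia. So there is exactly 1 shortest path.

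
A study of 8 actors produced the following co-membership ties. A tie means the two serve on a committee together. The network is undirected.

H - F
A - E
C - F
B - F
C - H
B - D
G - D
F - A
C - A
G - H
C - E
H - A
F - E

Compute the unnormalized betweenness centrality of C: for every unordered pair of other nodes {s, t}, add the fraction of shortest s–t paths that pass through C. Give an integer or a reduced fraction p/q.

Pairs whose geodesics pass through C — G–E: 1/3; E–H: 1/3.
All other pairs contribute 0.
Summing the contributions gives betweenness(C) = 2/3.

2/3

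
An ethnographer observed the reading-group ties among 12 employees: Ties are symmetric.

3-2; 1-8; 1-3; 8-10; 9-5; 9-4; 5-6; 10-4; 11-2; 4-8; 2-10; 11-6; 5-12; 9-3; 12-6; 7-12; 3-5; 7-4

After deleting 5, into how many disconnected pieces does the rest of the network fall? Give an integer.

1

5's neighbors (3, 6, 9, and 12) remain reachable from one another through other ties, so the rest of the network stays in one piece.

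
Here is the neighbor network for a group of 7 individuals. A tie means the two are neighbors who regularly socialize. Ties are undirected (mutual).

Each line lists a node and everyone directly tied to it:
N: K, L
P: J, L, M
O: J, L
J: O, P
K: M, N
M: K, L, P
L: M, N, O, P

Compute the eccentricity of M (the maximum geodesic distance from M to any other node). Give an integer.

2

Distances from M: J:2, K:1, L:1, N:2, O:2, P:1.
The largest is 2 (to J, N, and O), so the eccentricity of M is 2.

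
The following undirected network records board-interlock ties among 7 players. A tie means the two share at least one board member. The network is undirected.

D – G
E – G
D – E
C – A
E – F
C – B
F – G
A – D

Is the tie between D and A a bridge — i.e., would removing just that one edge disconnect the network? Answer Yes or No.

Without the D–A edge there is no alternate route between D and A, so the network disconnects. It is a bridge.

Yes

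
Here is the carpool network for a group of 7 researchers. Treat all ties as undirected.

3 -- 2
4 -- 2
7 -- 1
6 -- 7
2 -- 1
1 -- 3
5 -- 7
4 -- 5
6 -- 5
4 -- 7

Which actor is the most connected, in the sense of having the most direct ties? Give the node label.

Degrees — 1:3, 2:3, 3:2, 4:3, 5:3, 6:2, 7:4.
The maximum is 4, attained only by 7.

7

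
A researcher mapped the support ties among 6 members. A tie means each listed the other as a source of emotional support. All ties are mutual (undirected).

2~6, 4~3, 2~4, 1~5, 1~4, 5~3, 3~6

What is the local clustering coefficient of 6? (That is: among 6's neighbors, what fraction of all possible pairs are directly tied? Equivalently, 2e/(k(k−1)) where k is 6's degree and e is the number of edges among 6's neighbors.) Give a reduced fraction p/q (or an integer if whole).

0

6's neighbors: 2 and 3 (k = 2).
Possible neighbor pairs: C(2,2) = 1. Edges among them: none → e = 0.
Clustering(6) = 0/1.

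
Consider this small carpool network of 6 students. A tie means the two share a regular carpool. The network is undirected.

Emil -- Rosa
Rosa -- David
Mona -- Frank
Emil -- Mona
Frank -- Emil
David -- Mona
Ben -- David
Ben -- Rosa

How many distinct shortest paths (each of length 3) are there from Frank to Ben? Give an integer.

The shortest distance is 3. The length-3 paths are: Frank–Emil–Rosa–Ben; Frank–Mona–David–Ben.
That gives 2 distinct shortest paths.

2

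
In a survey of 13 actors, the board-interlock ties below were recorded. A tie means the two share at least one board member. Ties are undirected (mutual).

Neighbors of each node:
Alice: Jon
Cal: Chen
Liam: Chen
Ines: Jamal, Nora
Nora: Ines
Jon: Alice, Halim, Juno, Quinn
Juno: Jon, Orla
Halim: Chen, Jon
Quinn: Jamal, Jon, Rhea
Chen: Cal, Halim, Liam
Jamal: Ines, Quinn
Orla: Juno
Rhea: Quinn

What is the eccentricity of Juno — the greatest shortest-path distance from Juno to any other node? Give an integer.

Distances from Juno: Alice:2, Cal:4, Chen:3, Halim:2, Ines:4, Jamal:3, Jon:1, Liam:4, Nora:5, Orla:1, Quinn:2, Rhea:3.
The largest is 5 (to Nora), so the eccentricity of Juno is 5.

5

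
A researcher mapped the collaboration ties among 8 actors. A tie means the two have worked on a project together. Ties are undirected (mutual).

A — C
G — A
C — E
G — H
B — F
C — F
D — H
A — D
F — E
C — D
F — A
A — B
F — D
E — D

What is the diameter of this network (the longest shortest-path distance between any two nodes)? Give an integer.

3

Eccentricity of each node (its greatest distance to any other): A:2, B:3, C:2, D:2, E:3, F:2, G:3, H:3.
The maximum eccentricity is 3, realized for instance by the pair G–E via G – A – F – E. So the diameter is 3.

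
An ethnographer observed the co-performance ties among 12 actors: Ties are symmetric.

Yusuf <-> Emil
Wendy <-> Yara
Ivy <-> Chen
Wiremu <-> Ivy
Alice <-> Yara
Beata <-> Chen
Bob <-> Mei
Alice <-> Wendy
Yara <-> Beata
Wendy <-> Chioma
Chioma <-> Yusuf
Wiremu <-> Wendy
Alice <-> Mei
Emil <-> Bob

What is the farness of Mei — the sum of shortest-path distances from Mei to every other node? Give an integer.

Distances from Mei: Alice:1, Beata:3, Bob:1, Chen:4, Chioma:3, Emil:2, Ivy:4, Wendy:2, Wiremu:3, Yara:2, Yusuf:3.
Sum = 1 + 3 + 1 + 4 + 3 + 2 + 4 + 2 + 3 + 2 + 3 = 28.

28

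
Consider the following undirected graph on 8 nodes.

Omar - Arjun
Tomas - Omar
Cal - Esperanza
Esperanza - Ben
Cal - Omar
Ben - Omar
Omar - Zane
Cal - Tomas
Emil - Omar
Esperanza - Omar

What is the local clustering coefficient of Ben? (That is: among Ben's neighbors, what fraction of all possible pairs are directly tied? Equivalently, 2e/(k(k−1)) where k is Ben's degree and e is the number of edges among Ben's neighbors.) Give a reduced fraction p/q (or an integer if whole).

1

Ben's neighbors: Esperanza and Omar (k = 2).
Possible neighbor pairs: C(2,2) = 1. Edges among them: Esperanza–Omar → e = 1.
Clustering(Ben) = 1/1.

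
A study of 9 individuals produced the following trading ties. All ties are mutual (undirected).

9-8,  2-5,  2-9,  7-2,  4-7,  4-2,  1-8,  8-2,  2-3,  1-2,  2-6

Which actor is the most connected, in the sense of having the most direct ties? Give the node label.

Degrees — 1:2, 2:8, 3:1, 4:2, 5:1, 6:1, 7:2, 8:3, 9:2.
The maximum is 8, attained only by 2.

2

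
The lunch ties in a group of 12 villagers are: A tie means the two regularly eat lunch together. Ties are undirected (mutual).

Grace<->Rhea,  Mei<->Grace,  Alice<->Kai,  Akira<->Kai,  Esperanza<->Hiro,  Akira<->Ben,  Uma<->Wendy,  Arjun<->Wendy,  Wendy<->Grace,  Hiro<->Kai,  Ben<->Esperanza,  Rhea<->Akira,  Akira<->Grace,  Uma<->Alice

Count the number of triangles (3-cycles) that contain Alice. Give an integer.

Alice's neighbors are Kai and Uma, but none of them are tied to each other, so no triangle contains Alice.

0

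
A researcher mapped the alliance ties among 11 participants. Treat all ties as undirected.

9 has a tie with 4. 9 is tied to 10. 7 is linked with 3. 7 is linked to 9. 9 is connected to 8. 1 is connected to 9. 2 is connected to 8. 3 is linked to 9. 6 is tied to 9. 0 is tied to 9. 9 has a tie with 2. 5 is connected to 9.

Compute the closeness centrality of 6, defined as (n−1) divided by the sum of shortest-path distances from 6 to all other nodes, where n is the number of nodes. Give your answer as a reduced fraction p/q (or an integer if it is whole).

10/19

Distances from 6: 0:2, 1:2, 2:2, 3:2, 4:2, 5:2, 7:2, 8:2, 9:1, 10:2. Sum = 19.
n = 11, so closeness = 10/19.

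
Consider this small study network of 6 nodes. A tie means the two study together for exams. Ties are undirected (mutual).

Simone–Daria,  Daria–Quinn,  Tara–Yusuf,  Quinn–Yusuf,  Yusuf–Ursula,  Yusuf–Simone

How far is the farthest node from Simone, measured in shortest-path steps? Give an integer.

Distances from Simone: Daria:1, Quinn:2, Tara:2, Ursula:2, Yusuf:1.
The largest is 2 (to Tara, Ursula, and Quinn), so the eccentricity of Simone is 2.

2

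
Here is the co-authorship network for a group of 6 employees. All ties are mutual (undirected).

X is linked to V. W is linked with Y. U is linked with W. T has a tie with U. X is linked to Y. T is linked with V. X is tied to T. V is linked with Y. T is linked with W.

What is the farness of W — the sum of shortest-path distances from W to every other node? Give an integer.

7

Distances from W: T:1, U:1, V:2, X:2, Y:1.
Sum = 1 + 1 + 2 + 2 + 1 = 7.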